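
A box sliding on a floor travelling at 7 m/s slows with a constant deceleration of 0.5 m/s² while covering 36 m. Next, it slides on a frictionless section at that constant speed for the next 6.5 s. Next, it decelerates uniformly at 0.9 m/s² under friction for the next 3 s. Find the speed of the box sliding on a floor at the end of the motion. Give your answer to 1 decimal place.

0.9 m/s

Phase 1 (decelerating): v₀ = 7.00 m/s, a = -0.5 m/s².
v² = v₀² + 2aΔx = 7.00² + 2·-0.5·36 = 13.0 → v = 3.61 m/s
t = (v − v₀)/a = (3.61 − 7.00)/-0.5 = 6.79 s

Phase 2 (constant speed): v₀ = 3.61 m/s, a = 0 m/s².
v = v₀ + at = 3.61 + (0)(6.5) = 3.61 m/s
Δx = v₀t + ½at² = 3.61·6.5 + 0.5·0·6.5² = 23.4 m

Phase 3 (decelerating): v₀ = 3.61 m/s, a = -0.9 m/s².
v = v₀ + at = 3.61 + (-0.9)(3) = 0.906 m/s
Δx = v₀t + ½at² = 3.61·3 + 0.5·-0.9·3² = 6.77 m
Final speed = 0.906 m/s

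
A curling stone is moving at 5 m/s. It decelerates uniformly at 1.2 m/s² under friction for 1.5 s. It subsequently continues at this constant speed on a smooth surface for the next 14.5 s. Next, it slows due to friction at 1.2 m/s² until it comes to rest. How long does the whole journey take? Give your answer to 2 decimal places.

18.67 s

Phase 1 (decelerating): v₀ = 5.00 m/s, a = -1.2 m/s².
v = v₀ + at = 5.00 + (-1.2)(1.5) = 3.20 m/s
Δx = v₀t + ½at² = 5.00·1.5 + 0.5·-1.2·1.5² = 6.15 m

Phase 2 (constant speed): v₀ = 3.20 m/s, a = 0 m/s².
v = v₀ + at = 3.20 + (0)(14.5) = 3.20 m/s
Δx = v₀t + ½at² = 3.20·14.5 + 0.5·0·14.5² = 46.4 m

Phase 3 (decelerating): v₀ = 3.20 m/s, a = -1.2 m/s².
v = v₀ + at → t = (0 − 3.20) / -1.2 = 2.67 s
v² = v₀² + 2aΔx → Δx = (0² − 3.20²)/(2·-1.2) = 4.27 m
Total time = 1.50 + 14.5 + 2.67 = 18.7 s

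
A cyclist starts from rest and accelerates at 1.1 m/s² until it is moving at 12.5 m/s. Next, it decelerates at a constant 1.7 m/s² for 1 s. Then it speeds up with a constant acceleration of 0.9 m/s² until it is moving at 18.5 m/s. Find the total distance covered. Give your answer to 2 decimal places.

208.01 m

Phase 1 (accelerating): v₀ = 0 m/s, a = 1.1 m/s².
v = v₀ + at → t = (12.5 − 0) / 1.1 = 11.4 s
v² = v₀² + 2aΔx → Δx = (12.5² − 0²)/(2·1.1) = 71.0 m

Phase 2 (decelerating): v₀ = 12.5 m/s, a = -1.7 m/s².
v = v₀ + at = 12.5 + (-1.7)(1) = 10.8 m/s
Δx = v₀t + ½at² = 12.5·1 + 0.5·-1.7·1² = 11.7 m

Phase 3 (accelerating): v₀ = 10.8 m/s, a = 0.9 m/s².
v = v₀ + at → t = (18.5 − 10.8) / 0.9 = 8.56 s
v² = v₀² + 2aΔx → Δx = (18.5² − 10.8²)/(2·0.9) = 125 m
Total distance = 71.0 + 11.7 + 125 = 208 m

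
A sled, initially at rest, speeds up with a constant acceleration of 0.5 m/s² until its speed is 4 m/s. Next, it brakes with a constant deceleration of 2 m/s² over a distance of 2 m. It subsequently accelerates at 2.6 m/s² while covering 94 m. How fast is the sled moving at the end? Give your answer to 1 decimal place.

Phase 1 (accelerating): v₀ = 0 m/s, a = 0.5 m/s².
v = v₀ + at → t = (4 − 0) / 0.5 = 8.00 s
v² = v₀² + 2aΔx → Δx = (4² − 0²)/(2·0.5) = 16.0 m

Phase 2 (decelerating): v₀ = 4.00 m/s, a = -2 m/s².
v² = v₀² + 2aΔx = 4.00² + 2·-2·2 = 8.00 → v = 2.83 m/s
t = (v − v₀)/a = (2.83 − 4.00)/-2 = 0.586 s

Phase 3 (accelerating): v₀ = 2.83 m/s, a = 2.6 m/s².
v² = v₀² + 2aΔx = 2.83² + 2·2.6·94 = 497 → v = 22.3 m/s
t = (v − v₀)/a = (22.3 − 2.83)/2.6 = 7.48 s
Final speed = 22.3 m/s

22.3 m/s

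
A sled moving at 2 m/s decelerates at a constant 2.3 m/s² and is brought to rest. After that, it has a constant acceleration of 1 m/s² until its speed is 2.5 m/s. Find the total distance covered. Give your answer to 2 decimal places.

3.99 m

Phase 1 (decelerating): v₀ = 2.00 m/s, a = -2.3 m/s².
v = v₀ + at → t = (0 − 2.00) / -2.3 = 0.870 s
v² = v₀² + 2aΔx → Δx = (0² − 2.00²)/(2·-2.3) = 0.870 m

Phase 2 (accelerating): v₀ = 0 m/s, a = 1 m/s².
v = v₀ + at → t = (2.5 − 0) / 1 = 2.50 s
v² = v₀² + 2aΔx → Δx = (2.5² − 0²)/(2·1) = 3.12 m
Total distance = 0.870 + 3.12 = 3.99 m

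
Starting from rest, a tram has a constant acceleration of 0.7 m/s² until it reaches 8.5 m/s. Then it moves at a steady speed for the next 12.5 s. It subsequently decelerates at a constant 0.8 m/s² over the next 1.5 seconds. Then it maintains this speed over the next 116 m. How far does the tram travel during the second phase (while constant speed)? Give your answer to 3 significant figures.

Phase 1 (accelerating): v₀ = 0 m/s, a = 0.7 m/s².
v = v₀ + at → t = (8.5 − 0) / 0.7 = 12.1 s
v² = v₀² + 2aΔx → Δx = (8.5² − 0²)/(2·0.7) = 51.6 m

Phase 2 (constant speed): v₀ = 8.50 m/s, a = 0 m/s².
v = v₀ + at = 8.50 + (0)(12.5) = 8.50 m/s
Δx = v₀t + ½at² = 8.50·12.5 + 0.5·0·12.5² = 106 m
Distance in phase 2 = 106 m

106 m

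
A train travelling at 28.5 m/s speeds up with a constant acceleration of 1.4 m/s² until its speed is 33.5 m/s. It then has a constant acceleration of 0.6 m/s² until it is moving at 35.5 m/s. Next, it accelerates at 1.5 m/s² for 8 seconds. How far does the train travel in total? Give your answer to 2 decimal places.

Phase 1 (accelerating): v₀ = 28.5 m/s, a = 1.4 m/s².
v = v₀ + at → t = (33.5 − 28.5) / 1.4 = 3.57 s
v² = v₀² + 2aΔx → Δx = (33.5² − 28.5²)/(2·1.4) = 111 m

Phase 2 (accelerating): v₀ = 33.5 m/s, a = 0.6 m/s².
v = v₀ + at → t = (35.5 − 33.5) / 0.6 = 3.33 s
v² = v₀² + 2aΔx → Δx = (35.5² − 33.5²)/(2·0.6) = 115 m

Phase 3 (accelerating): v₀ = 35.5 m/s, a = 1.5 m/s².
v = v₀ + at = 35.5 + (1.5)(8) = 47.5 m/s
Δx = v₀t + ½at² = 35.5·8 + 0.5·1.5·8² = 332 m
Total distance = 111 + 115 + 332 = 558 m

557.71 m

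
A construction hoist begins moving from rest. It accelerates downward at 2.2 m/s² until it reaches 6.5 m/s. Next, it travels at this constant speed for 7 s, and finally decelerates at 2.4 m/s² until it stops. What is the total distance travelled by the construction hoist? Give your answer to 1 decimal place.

63.9 m

Phase 1 (accelerating): v₀ = 0 m/s, a = 2.2 m/s².
v = v₀ + at → t = (6.5 − 0) / 2.2 = 2.95 s
v² = v₀² + 2aΔx → Δx = (6.5² − 0²)/(2·2.2) = 9.60 m

Phase 2 (constant speed): v₀ = 6.50 m/s, a = 0 m/s².
v = v₀ + at = 6.50 + (0)(7) = 6.50 m/s
Δx = v₀t + ½at² = 6.50·7 + 0.5·0·7² = 45.5 m

Phase 3 (decelerating): v₀ = 6.50 m/s, a = -2.4 m/s².
v = v₀ + at → t = (0 − 6.50) / -2.4 = 2.71 s
v² = v₀² + 2aΔx → Δx = (0² − 6.50²)/(2·-2.4) = 8.80 m
Total distance = 9.60 + 45.5 + 8.80 = 63.9 m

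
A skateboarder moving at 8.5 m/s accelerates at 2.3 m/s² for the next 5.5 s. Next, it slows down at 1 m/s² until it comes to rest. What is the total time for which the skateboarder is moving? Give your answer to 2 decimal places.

Phase 1 (accelerating): v₀ = 8.50 m/s, a = 2.3 m/s².
v = v₀ + at = 8.50 + (2.3)(5.5) = 21.1 m/s
Δx = v₀t + ½at² = 8.50·5.5 + 0.5·2.3·5.5² = 81.5 m

Phase 2 (decelerating): v₀ = 21.1 m/s, a = -1 m/s².
v = v₀ + at → t = (0 − 21.1) / -1 = 21.1 s
v² = v₀² + 2aΔx → Δx = (0² − 21.1²)/(2·-1) = 224 m
Total time = 5.50 + 21.1 = 26.6 s

26.65 s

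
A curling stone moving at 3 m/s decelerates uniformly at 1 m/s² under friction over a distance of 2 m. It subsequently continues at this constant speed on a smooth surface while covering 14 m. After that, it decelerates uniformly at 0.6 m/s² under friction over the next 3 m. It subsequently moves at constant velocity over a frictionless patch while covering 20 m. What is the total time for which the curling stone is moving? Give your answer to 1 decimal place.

Phase 1 (decelerating): v₀ = 3.00 m/s, a = -1 m/s².
v² = v₀² + 2aΔx = 3.00² + 2·-1·2 = 5.00 → v = 2.24 m/s
t = (v − v₀)/a = (2.24 − 3.00)/-1 = 0.764 s

Phase 2 (constant speed): v₀ = 2.24 m/s, a = 0 m/s².
Constant speed: t = d/v = 14/2.24 = 6.26 s

Phase 3 (decelerating): v₀ = 2.24 m/s, a = -0.6 m/s².
v² = v₀² + 2aΔx = 2.24² + 2·-0.6·3 = 1.40 → v = 1.18 m/s
t = (v − v₀)/a = (1.18 − 2.24)/-0.6 = 1.75 s

Phase 4 (constant speed): v₀ = 1.18 m/s, a = 0 m/s².
Constant speed: t = d/v = 20/1.18 = 16.9 s
Total time = 0.764 + 6.26 + 1.75 + 16.9 = 25.7 s

25.7 s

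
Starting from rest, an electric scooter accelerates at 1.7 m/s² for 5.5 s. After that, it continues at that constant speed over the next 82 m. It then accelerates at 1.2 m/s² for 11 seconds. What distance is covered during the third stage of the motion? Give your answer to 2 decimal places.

Phase 1 (accelerating): v₀ = 0 m/s, a = 1.7 m/s².
v = v₀ + at = 0 + (1.7)(5.5) = 9.35 m/s
Δx = v₀t + ½at² = 0·5.5 + 0.5·1.7·5.5² = 25.7 m

Phase 2 (constant speed): v₀ = 9.35 m/s, a = 0 m/s².
Constant speed: t = d/v = 82/9.35 = 8.77 s

Phase 3 (accelerating): v₀ = 9.35 m/s, a = 1.2 m/s².
v = v₀ + at = 9.35 + (1.2)(11) = 22.5 m/s
Δx = v₀t + ½at² = 9.35·11 + 0.5·1.2·11² = 175 m
Distance in phase 3 = 175 m

175.45 m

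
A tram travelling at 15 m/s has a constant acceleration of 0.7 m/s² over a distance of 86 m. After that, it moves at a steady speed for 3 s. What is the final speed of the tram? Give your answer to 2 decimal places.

Phase 1 (accelerating): v₀ = 15.0 m/s, a = 0.7 m/s².
v² = v₀² + 2aΔx = 15.0² + 2·0.7·86 = 345 → v = 18.6 m/s
t = (v − v₀)/a = (18.6 − 15.0)/0.7 = 5.12 s

Phase 2 (constant speed): v₀ = 18.6 m/s, a = 0 m/s².
v = v₀ + at = 18.6 + (0)(3) = 18.6 m/s
Δx = v₀t + ½at² = 18.6·3 + 0.5·0·3² = 55.8 m
Final speed = 18.6 m/s

18.58 m/s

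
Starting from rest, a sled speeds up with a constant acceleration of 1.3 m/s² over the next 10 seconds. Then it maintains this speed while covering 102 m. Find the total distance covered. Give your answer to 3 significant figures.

167 m

Phase 1 (accelerating): v₀ = 0 m/s, a = 1.3 m/s².
v = v₀ + at = 0 + (1.3)(10) = 13.0 m/s
Δx = v₀t + ½at² = 0·10 + 0.5·1.3·10² = 65.0 m

Phase 2 (constant speed): v₀ = 13.0 m/s, a = 0 m/s².
Constant speed: t = d/v = 102/13.0 = 7.85 s
Total distance = 65.0 + 102 = 167 m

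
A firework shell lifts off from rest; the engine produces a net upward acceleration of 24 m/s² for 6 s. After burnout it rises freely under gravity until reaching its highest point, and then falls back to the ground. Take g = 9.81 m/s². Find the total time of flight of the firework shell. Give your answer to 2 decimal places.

Phase 1 (powered ascent): v₀ = 0 m/s, a = 24 m/s².
v = v₀ + at = 0 + (24)(6) = 144 m/s
Δx = v₀t + ½at² = 0·6 + 0.5·24·6² = 432 m

Phase 2 (coasting upward): v₀ = 144 m/s, a = -9.81 m/s².
v = v₀ + at → t = (0 − 144) / -9.81 = 14.7 s
v² = v₀² + 2aΔx → Δx = (0² − 144²)/(2·-9.81) = 1060 m

Phase 3 (free fall): v₀ = 0 m/s, a = -9.81 m/s².
Falls 1490 m from rest: t = √(2·1490/9.81) = 17.4 s; v = g·t = 171 m/s.
Total time = 6.00 + 14.7 + 17.4 = 38.1 s

38.10 s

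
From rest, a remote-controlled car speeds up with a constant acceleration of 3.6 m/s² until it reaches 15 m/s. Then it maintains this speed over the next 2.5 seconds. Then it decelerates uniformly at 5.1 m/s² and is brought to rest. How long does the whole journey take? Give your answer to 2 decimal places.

Phase 1 (accelerating): v₀ = 0 m/s, a = 3.6 m/s².
v = v₀ + at → t = (15 − 0) / 3.6 = 4.17 s
v² = v₀² + 2aΔx → Δx = (15² − 0²)/(2·3.6) = 31.2 m

Phase 2 (constant speed): v₀ = 15.0 m/s, a = 0 m/s².
v = v₀ + at = 15.0 + (0)(2.5) = 15.0 m/s
Δx = v₀t + ½at² = 15.0·2.5 + 0.5·0·2.5² = 37.5 m

Phase 3 (decelerating): v₀ = 15.0 m/s, a = -5.1 m/s².
v = v₀ + at → t = (0 − 15.0) / -5.1 = 2.94 s
v² = v₀² + 2aΔx → Δx = (0² − 15.0²)/(2·-5.1) = 22.1 m
Total time = 4.17 + 2.50 + 2.94 = 9.61 s

9.61 s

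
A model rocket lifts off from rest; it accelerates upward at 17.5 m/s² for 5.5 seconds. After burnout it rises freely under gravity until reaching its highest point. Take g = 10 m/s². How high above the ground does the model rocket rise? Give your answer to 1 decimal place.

Phase 1 (powered ascent): v₀ = 0 m/s, a = 17.5 m/s².
v = v₀ + at = 0 + (17.5)(5.5) = 96.2 m/s
Δx = v₀t + ½at² = 0·5.5 + 0.5·17.5·5.5² = 265 m

Phase 2 (coasting upward): v₀ = 96.2 m/s, a = -10 m/s².
v = v₀ + at → t = (0 − 96.2) / -10 = 9.62 s
v² = v₀² + 2aΔx → Δx = (0² − 96.2²)/(2·-10) = 463 m
Maximum height = 265 + 463 = 728 m

727.9 m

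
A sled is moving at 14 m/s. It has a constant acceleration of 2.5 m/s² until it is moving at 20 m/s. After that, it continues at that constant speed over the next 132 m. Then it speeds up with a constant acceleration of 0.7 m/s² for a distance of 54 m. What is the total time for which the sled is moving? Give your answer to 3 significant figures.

Phase 1 (accelerating): v₀ = 14.0 m/s, a = 2.5 m/s².
v = v₀ + at → t = (20 − 14.0) / 2.5 = 2.40 s
v² = v₀² + 2aΔx → Δx = (20² − 14.0²)/(2·2.5) = 40.8 m

Phase 2 (constant speed): v₀ = 20.0 m/s, a = 0 m/s².
Constant speed: t = d/v = 132/20.0 = 6.60 s

Phase 3 (accelerating): v₀ = 20.0 m/s, a = 0.7 m/s².
v² = v₀² + 2aΔx = 20.0² + 2·0.7·54 = 476 → v = 21.8 m/s
t = (v − v₀)/a = (21.8 − 20.0)/0.7 = 2.58 s
Total time = 2.40 + 6.60 + 2.58 = 11.6 s

11.6 s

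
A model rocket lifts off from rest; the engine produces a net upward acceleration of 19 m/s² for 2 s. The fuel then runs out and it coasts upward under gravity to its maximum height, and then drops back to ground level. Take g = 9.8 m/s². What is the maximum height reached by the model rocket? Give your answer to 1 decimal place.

111.7 m

Phase 1 (powered ascent): v₀ = 0 m/s, a = 19 m/s².
v = v₀ + at = 0 + (19)(2) = 38.0 m/s
Δx = v₀t + ½at² = 0·2 + 0.5·19·2² = 38.0 m

Phase 2 (coasting upward): v₀ = 38.0 m/s, a = -9.8 m/s².
v = v₀ + at → t = (0 − 38.0) / -9.8 = 3.88 s
v² = v₀² + 2aΔx → Δx = (0² − 38.0²)/(2·-9.8) = 73.7 m
Maximum height = 38.0 + 73.7 = 112 m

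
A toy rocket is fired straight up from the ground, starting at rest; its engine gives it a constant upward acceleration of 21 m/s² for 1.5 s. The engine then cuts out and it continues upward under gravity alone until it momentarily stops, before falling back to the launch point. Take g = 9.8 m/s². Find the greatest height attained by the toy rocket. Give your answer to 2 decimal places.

Phase 1 (powered ascent): v₀ = 0 m/s, a = 21 m/s².
v = v₀ + at = 0 + (21)(1.5) = 31.5 m/s
Δx = v₀t + ½at² = 0·1.5 + 0.5·21·1.5² = 23.6 m

Phase 2 (coasting upward): v₀ = 31.5 m/s, a = -9.8 m/s².
v = v₀ + at → t = (0 − 31.5) / -9.8 = 3.21 s
v² = v₀² + 2aΔx → Δx = (0² − 31.5²)/(2·-9.8) = 50.6 m
Maximum height = 23.6 + 50.6 = 74.2 m

74.25 m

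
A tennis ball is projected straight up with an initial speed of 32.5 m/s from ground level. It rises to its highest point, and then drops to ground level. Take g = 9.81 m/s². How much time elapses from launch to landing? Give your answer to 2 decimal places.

6.63 s

Phase 1 (rising): v₀ = 32.5 m/s, a = -9.81 m/s².
v = v₀ + at → t = (0 − 32.5) / -9.81 = 3.31 s
v² = v₀² + 2aΔx → Δx = (0² − 32.5²)/(2·-9.81) = 53.8 m

Phase 2 (falling): v₀ = 0 m/s, a = -9.81 m/s².
Falls 53.8 m from rest: t = √(2·53.8/9.81) = 3.31 s; v = g·t = 32.5 m/s.
Total time = 3.31 + 3.31 = 6.63 s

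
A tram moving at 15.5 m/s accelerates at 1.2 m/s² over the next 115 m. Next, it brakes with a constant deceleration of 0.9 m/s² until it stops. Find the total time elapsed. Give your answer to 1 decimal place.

31.3 s

Phase 1 (accelerating): v₀ = 15.5 m/s, a = 1.2 m/s².
v² = v₀² + 2aΔx = 15.5² + 2·1.2·115 = 516 → v = 22.7 m/s
t = (v − v₀)/a = (22.7 − 15.5)/1.2 = 6.02 s

Phase 2 (decelerating): v₀ = 22.7 m/s, a = -0.9 m/s².
v = v₀ + at → t = (0 − 22.7) / -0.9 = 25.2 s
v² = v₀² + 2aΔx → Δx = (0² − 22.7²)/(2·-0.9) = 287 m
Total time = 6.02 + 25.2 = 31.3 s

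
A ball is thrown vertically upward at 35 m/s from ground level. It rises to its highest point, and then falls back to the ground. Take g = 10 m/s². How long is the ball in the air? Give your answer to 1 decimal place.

7.0 s

Phase 1 (rising): v₀ = 35.0 m/s, a = -10 m/s².
v = v₀ + at → t = (0 − 35.0) / -10 = 3.50 s
v² = v₀² + 2aΔx → Δx = (0² − 35.0²)/(2·-10) = 61.2 m

Phase 2 (falling): v₀ = 0 m/s, a = -10 m/s².
Falls 61.2 m from rest: t = √(2·61.2/10) = 3.50 s; v = g·t = 35.0 m/s.
Total time = 3.50 + 3.50 = 7.00 s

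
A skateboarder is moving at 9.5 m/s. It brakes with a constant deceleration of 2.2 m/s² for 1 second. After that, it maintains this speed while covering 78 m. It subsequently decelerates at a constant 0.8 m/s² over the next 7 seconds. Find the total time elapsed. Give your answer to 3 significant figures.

Phase 1 (decelerating): v₀ = 9.50 m/s, a = -2.2 m/s².
v = v₀ + at = 9.50 + (-2.2)(1) = 7.30 m/s
Δx = v₀t + ½at² = 9.50·1 + 0.5·-2.2·1² = 8.40 m

Phase 2 (constant speed): v₀ = 7.30 m/s, a = 0 m/s².
Constant speed: t = d/v = 78/7.30 = 10.7 s

Phase 3 (decelerating): v₀ = 7.30 m/s, a = -0.8 m/s².
v = v₀ + at = 7.30 + (-0.8)(7) = 1.70 m/s
Δx = v₀t + ½at² = 7.30·7 + 0.5·-0.8·7² = 31.5 m
Total time = 1.00 + 10.7 + 7.00 = 18.7 s

18.7 s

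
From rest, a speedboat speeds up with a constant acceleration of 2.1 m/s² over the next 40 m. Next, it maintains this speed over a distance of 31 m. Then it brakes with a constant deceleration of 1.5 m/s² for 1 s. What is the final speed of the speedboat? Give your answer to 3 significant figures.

11.5 m/s

Phase 1 (accelerating): v₀ = 0 m/s, a = 2.1 m/s².
v² = v₀² + 2aΔx = 0² + 2·2.1·40 = 168 → v = 13.0 m/s
t = (v − v₀)/a = (13.0 − 0)/2.1 = 6.17 s

Phase 2 (constant speed): v₀ = 13.0 m/s, a = 0 m/s².
Constant speed: t = d/v = 31/13.0 = 2.39 s

Phase 3 (decelerating): v₀ = 13.0 m/s, a = -1.5 m/s².
v = v₀ + at = 13.0 + (-1.5)(1) = 11.5 m/s
Δx = v₀t + ½at² = 13.0·1 + 0.5·-1.5·1² = 12.2 m
Final speed = 11.5 m/s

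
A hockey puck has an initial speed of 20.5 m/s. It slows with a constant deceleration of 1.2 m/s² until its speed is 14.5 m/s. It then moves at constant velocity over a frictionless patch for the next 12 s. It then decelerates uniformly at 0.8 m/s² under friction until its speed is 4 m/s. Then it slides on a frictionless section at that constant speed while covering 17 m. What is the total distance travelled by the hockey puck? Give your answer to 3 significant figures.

400 m

Phase 1 (decelerating): v₀ = 20.5 m/s, a = -1.2 m/s².
v = v₀ + at → t = (14.5 − 20.5) / -1.2 = 5.00 s
v² = v₀² + 2aΔx → Δx = (14.5² − 20.5²)/(2·-1.2) = 87.5 m

Phase 2 (constant speed): v₀ = 14.5 m/s, a = 0 m/s².
v = v₀ + at = 14.5 + (0)(12) = 14.5 m/s
Δx = v₀t + ½at² = 14.5·12 + 0.5·0·12² = 174 m

Phase 3 (decelerating): v₀ = 14.5 m/s, a = -0.8 m/s².
v = v₀ + at → t = (4 − 14.5) / -0.8 = 13.1 s
v² = v₀² + 2aΔx → Δx = (4² − 14.5²)/(2·-0.8) = 121 m

Phase 4 (constant speed): v₀ = 4.00 m/s, a = 0 m/s².
Constant speed: t = d/v = 17/4.00 = 4.25 s
Total distance = 87.5 + 174 + 121 + 17.0 = 400 m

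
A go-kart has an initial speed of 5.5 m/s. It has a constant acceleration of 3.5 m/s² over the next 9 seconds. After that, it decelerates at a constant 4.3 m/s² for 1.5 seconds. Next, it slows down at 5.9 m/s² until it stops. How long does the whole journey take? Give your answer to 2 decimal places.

Phase 1 (accelerating): v₀ = 5.50 m/s, a = 3.5 m/s².
v = v₀ + at = 5.50 + (3.5)(9) = 37.0 m/s
Δx = v₀t + ½at² = 5.50·9 + 0.5·3.5·9² = 191 m

Phase 2 (decelerating): v₀ = 37.0 m/s, a = -4.3 m/s².
v = v₀ + at = 37.0 + (-4.3)(1.5) = 30.6 m/s
Δx = v₀t + ½at² = 37.0·1.5 + 0.5·-4.3·1.5² = 50.7 m

Phase 3 (decelerating): v₀ = 30.6 m/s, a = -5.9 m/s².
v = v₀ + at → t = (0 − 30.6) / -5.9 = 5.18 s
v² = v₀² + 2aΔx → Δx = (0² − 30.6²)/(2·-5.9) = 79.1 m
Total time = 9.00 + 1.50 + 5.18 = 15.7 s

15.68 s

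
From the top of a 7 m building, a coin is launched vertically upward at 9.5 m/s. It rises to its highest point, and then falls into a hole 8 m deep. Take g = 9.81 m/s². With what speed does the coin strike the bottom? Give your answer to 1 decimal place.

Phase 1 (rising): v₀ = 9.50 m/s, a = -9.81 m/s².
v = v₀ + at → t = (0 − 9.50) / -9.81 = 0.968 s
v² = v₀² + 2aΔx → Δx = (0² − 9.50²)/(2·-9.81) = 4.60 m

Phase 2 (falling): v₀ = 0 m/s, a = -9.81 m/s².
Falls 19.6 m from rest: t = √(2·19.6/9.81) = 2.00 s; v = g·t = 19.6 m/s.
Final speed = 19.6 m/s

19.6 m/s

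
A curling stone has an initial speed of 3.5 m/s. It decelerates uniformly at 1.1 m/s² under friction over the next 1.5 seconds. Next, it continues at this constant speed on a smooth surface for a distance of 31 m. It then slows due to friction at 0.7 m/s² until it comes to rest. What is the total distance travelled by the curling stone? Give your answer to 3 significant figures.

Phase 1 (decelerating): v₀ = 3.50 m/s, a = -1.1 m/s².
v = v₀ + at = 3.50 + (-1.1)(1.5) = 1.85 m/s
Δx = v₀t + ½at² = 3.50·1.5 + 0.5·-1.1·1.5² = 4.01 m

Phase 2 (constant speed): v₀ = 1.85 m/s, a = 0 m/s².
Constant speed: t = d/v = 31/1.85 = 16.8 s

Phase 3 (decelerating): v₀ = 1.85 m/s, a = -0.7 m/s².
v = v₀ + at → t = (0 − 1.85) / -0.7 = 2.64 s
v² = v₀² + 2aΔx → Δx = (0² − 1.85²)/(2·-0.7) = 2.44 m
Total distance = 4.01 + 31.0 + 2.44 = 37.5 m

37.5 m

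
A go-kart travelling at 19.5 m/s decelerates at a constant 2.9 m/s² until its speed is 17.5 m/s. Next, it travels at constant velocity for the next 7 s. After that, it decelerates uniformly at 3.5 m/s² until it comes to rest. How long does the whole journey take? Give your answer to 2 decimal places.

12.69 s

Phase 1 (decelerating): v₀ = 19.5 m/s, a = -2.9 m/s².
v = v₀ + at → t = (17.5 − 19.5) / -2.9 = 0.690 s
v² = v₀² + 2aΔx → Δx = (17.5² − 19.5²)/(2·-2.9) = 12.8 m

Phase 2 (constant speed): v₀ = 17.5 m/s, a = 0 m/s².
v = v₀ + at = 17.5 + (0)(7) = 17.5 m/s
Δx = v₀t + ½at² = 17.5·7 + 0.5·0·7² = 122 m

Phase 3 (decelerating): v₀ = 17.5 m/s, a = -3.5 m/s².
v = v₀ + at → t = (0 − 17.5) / -3.5 = 5.00 s
v² = v₀² + 2aΔx → Δx = (0² − 17.5²)/(2·-3.5) = 43.8 m
Total time = 0.690 + 7.00 + 5.00 = 12.7 s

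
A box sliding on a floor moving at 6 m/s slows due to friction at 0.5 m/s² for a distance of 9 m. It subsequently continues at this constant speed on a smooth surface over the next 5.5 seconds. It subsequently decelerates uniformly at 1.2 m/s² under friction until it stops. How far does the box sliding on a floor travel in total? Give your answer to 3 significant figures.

Phase 1 (decelerating): v₀ = 6.00 m/s, a = -0.5 m/s².
v² = v₀² + 2aΔx = 6.00² + 2·-0.5·9 = 27.0 → v = 5.20 m/s
t = (v − v₀)/a = (5.20 − 6.00)/-0.5 = 1.61 s

Phase 2 (constant speed): v₀ = 5.20 m/s, a = 0 m/s².
v = v₀ + at = 5.20 + (0)(5.5) = 5.20 m/s
Δx = v₀t + ½at² = 5.20·5.5 + 0.5·0·5.5² = 28.6 m

Phase 3 (decelerating): v₀ = 5.20 m/s, a = -1.2 m/s².
v = v₀ + at → t = (0 − 5.20) / -1.2 = 4.33 s
v² = v₀² + 2aΔx → Δx = (0² − 5.20²)/(2·-1.2) = 11.2 m
Total distance = 9.00 + 28.6 + 11.2 = 48.8 m

48.8 m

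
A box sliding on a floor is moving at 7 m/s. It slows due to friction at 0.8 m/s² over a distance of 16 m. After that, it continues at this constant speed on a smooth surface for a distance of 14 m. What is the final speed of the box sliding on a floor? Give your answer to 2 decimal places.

4.84 m/s

Phase 1 (decelerating): v₀ = 7.00 m/s, a = -0.8 m/s².
v² = v₀² + 2aΔx = 7.00² + 2·-0.8·16 = 23.4 → v = 4.84 m/s
t = (v − v₀)/a = (4.84 − 7.00)/-0.8 = 2.70 s

Phase 2 (constant speed): v₀ = 4.84 m/s, a = 0 m/s².
Constant speed: t = d/v = 14/4.84 = 2.89 s
Final speed = 4.84 m/s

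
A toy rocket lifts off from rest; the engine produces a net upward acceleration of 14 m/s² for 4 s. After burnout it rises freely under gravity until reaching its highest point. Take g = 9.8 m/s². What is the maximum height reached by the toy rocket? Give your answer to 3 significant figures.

Phase 1 (powered ascent): v₀ = 0 m/s, a = 14 m/s².
v = v₀ + at = 0 + (14)(4) = 56.0 m/s
Δx = v₀t + ½at² = 0·4 + 0.5·14·4² = 112 m

Phase 2 (coasting upward): v₀ = 56.0 m/s, a = -9.8 m/s².
v = v₀ + at → t = (0 − 56.0) / -9.8 = 5.71 s
v² = v₀² + 2aΔx → Δx = (0² − 56.0²)/(2·-9.8) = 160 m
Maximum height = 112 + 160 = 272 m

272 m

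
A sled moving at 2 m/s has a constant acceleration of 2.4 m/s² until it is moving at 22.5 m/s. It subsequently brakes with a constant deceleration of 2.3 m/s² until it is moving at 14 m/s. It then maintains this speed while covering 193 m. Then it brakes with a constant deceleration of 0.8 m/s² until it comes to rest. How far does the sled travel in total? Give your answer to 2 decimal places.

Phase 1 (accelerating): v₀ = 2.00 m/s, a = 2.4 m/s².
v = v₀ + at → t = (22.5 − 2.00) / 2.4 = 8.54 s
v² = v₀² + 2aΔx → Δx = (22.5² − 2.00²)/(2·2.4) = 105 m

Phase 2 (decelerating): v₀ = 22.5 m/s, a = -2.3 m/s².
v = v₀ + at → t = (14 − 22.5) / -2.3 = 3.70 s
v² = v₀² + 2aΔx → Δx = (14² − 22.5²)/(2·-2.3) = 67.4 m

Phase 3 (constant speed): v₀ = 14.0 m/s, a = 0 m/s².
Constant speed: t = d/v = 193/14.0 = 13.8 s

Phase 4 (decelerating): v₀ = 14.0 m/s, a = -0.8 m/s².
v = v₀ + at → t = (0 − 14.0) / -0.8 = 17.5 s
v² = v₀² + 2aΔx → Δx = (0² − 14.0²)/(2·-0.8) = 122 m
Total distance = 105 + 67.4 + 193 + 122 = 488 m

487.58 m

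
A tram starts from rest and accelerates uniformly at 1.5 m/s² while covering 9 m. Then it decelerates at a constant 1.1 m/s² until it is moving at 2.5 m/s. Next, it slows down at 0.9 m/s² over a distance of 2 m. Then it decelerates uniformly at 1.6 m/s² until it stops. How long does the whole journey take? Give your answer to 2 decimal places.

7.90 s

Phase 1 (accelerating): v₀ = 0 m/s, a = 1.5 m/s².
v² = v₀² + 2aΔx = 0² + 2·1.5·9 = 27.0 → v = 5.20 m/s
t = (v − v₀)/a = (5.20 − 0)/1.5 = 3.46 s

Phase 2 (decelerating): v₀ = 5.20 m/s, a = -1.1 m/s².
v = v₀ + at → t = (2.5 − 5.20) / -1.1 = 2.45 s
v² = v₀² + 2aΔx → Δx = (2.5² − 5.20²)/(2·-1.1) = 9.43 m

Phase 3 (decelerating): v₀ = 2.50 m/s, a = -0.9 m/s².
v² = v₀² + 2aΔx = 2.50² + 2·-0.9·2 = 2.65 → v = 1.63 m/s
t = (v − v₀)/a = (1.63 − 2.50)/-0.9 = 0.969 s

Phase 4 (decelerating): v₀ = 1.63 m/s, a = -1.6 m/s².
v = v₀ + at → t = (0 − 1.63) / -1.6 = 1.02 s
v² = v₀² + 2aΔx → Δx = (0² − 1.63²)/(2·-1.6) = 0.828 m
Total time = 3.46 + 2.45 + 0.969 + 1.02 = 7.90 s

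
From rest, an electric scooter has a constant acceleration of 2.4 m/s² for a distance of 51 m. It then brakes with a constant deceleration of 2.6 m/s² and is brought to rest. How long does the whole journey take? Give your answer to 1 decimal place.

Phase 1 (accelerating): v₀ = 0 m/s, a = 2.4 m/s².
v² = v₀² + 2aΔx = 0² + 2·2.4·51 = 245 → v = 15.6 m/s
t = (v − v₀)/a = (15.6 − 0)/2.4 = 6.52 s

Phase 2 (decelerating): v₀ = 15.6 m/s, a = -2.6 m/s².
v = v₀ + at → t = (0 − 15.6) / -2.6 = 6.02 s
v² = v₀² + 2aΔx → Δx = (0² − 15.6²)/(2·-2.6) = 47.1 m
Total time = 6.52 + 6.02 = 12.5 s

12.5 s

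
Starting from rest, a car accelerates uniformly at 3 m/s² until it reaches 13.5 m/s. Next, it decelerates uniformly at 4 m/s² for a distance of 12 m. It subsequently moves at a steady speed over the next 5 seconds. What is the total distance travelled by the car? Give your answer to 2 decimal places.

Phase 1 (accelerating): v₀ = 0 m/s, a = 3 m/s².
v = v₀ + at → t = (13.5 − 0) / 3 = 4.50 s
v² = v₀² + 2aΔx → Δx = (13.5² − 0²)/(2·3) = 30.4 m

Phase 2 (decelerating): v₀ = 13.5 m/s, a = -4 m/s².
v² = v₀² + 2aΔx = 13.5² + 2·-4·12 = 86.2 → v = 9.29 m/s
t = (v − v₀)/a = (9.29 − 13.5)/-4 = 1.05 s

Phase 3 (constant speed): v₀ = 9.29 m/s, a = 0 m/s².
v = v₀ + at = 9.29 + (0)(5) = 9.29 m/s
Δx = v₀t + ½at² = 9.29·5 + 0.5·0·5² = 46.4 m
Total distance = 30.4 + 12.0 + 46.4 = 88.8 m

88.81 m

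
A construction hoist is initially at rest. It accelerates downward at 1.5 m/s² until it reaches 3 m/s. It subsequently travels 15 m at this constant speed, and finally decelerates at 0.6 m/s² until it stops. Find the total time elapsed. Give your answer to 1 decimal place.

Phase 1 (accelerating): v₀ = 0 m/s, a = 1.5 m/s².
v = v₀ + at → t = (3 − 0) / 1.5 = 2.00 s
v² = v₀² + 2aΔx → Δx = (3² − 0²)/(2·1.5) = 3.00 m

Phase 2 (constant speed): v₀ = 3.00 m/s, a = 0 m/s².
Constant speed: t = d/v = 15/3.00 = 5.00 s

Phase 3 (decelerating): v₀ = 3.00 m/s, a = -0.6 m/s².
v = v₀ + at → t = (0 − 3.00) / -0.6 = 5.00 s
v² = v₀² + 2aΔx → Δx = (0² − 3.00²)/(2·-0.6) = 7.50 m
Total time = 2.00 + 5.00 + 5.00 = 12.0 s

12.0 s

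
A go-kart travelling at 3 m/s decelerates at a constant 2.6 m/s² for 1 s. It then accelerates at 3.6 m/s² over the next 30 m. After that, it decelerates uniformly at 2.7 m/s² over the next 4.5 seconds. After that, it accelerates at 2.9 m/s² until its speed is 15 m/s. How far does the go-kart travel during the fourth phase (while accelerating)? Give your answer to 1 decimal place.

37.7 m

Phase 1 (decelerating): v₀ = 3.00 m/s, a = -2.6 m/s².
v = v₀ + at = 3.00 + (-2.6)(1) = 0.400 m/s
Δx = v₀t + ½at² = 3.00·1 + 0.5·-2.6·1² = 1.70 m

Phase 2 (accelerating): v₀ = 0.400 m/s, a = 3.6 m/s².
v² = v₀² + 2aΔx = 0.400² + 2·3.6·30 = 216 → v = 14.7 m/s
t = (v − v₀)/a = (14.7 − 0.400)/3.6 = 3.97 s

Phase 3 (decelerating): v₀ = 14.7 m/s, a = -2.7 m/s².
v = v₀ + at = 14.7 + (-2.7)(4.5) = 2.55 m/s
Δx = v₀t + ½at² = 14.7·4.5 + 0.5·-2.7·4.5² = 38.8 m

Phase 4 (accelerating): v₀ = 2.55 m/s, a = 2.9 m/s².
v = v₀ + at → t = (15 − 2.55) / 2.9 = 4.29 s
v² = v₀² + 2aΔx → Δx = (15² − 2.55²)/(2·2.9) = 37.7 m
Distance in phase 4 = 37.7 m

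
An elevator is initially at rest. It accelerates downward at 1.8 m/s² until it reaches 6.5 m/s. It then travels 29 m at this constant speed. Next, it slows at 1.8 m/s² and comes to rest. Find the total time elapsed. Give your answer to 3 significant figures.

11.7 s

Phase 1 (accelerating): v₀ = 0 m/s, a = 1.8 m/s².
v = v₀ + at → t = (6.5 − 0) / 1.8 = 3.61 s
v² = v₀² + 2aΔx → Δx = (6.5² − 0²)/(2·1.8) = 11.7 m

Phase 2 (constant speed): v₀ = 6.50 m/s, a = 0 m/s².
Constant speed: t = d/v = 29/6.50 = 4.46 s

Phase 3 (decelerating): v₀ = 6.50 m/s, a = -1.8 m/s².
v = v₀ + at → t = (0 − 6.50) / -1.8 = 3.61 s
v² = v₀² + 2aΔx → Δx = (0² − 6.50²)/(2·-1.8) = 11.7 m
Total time = 3.61 + 4.46 + 3.61 = 11.7 s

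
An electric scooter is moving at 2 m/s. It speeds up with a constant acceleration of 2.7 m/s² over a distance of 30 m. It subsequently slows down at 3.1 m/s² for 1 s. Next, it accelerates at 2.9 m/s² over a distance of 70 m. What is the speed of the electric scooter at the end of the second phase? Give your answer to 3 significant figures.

Phase 1 (accelerating): v₀ = 2.00 m/s, a = 2.7 m/s².
v² = v₀² + 2aΔx = 2.00² + 2·2.7·30 = 166 → v = 12.9 m/s
t = (v − v₀)/a = (12.9 − 2.00)/2.7 = 4.03 s

Phase 2 (decelerating): v₀ = 12.9 m/s, a = -3.1 m/s².
v = v₀ + at = 12.9 + (-3.1)(1) = 9.78 m/s
Δx = v₀t + ½at² = 12.9·1 + 0.5·-3.1·1² = 11.3 m
Speed at end of phase 2 = 9.78 m/s

9.78 m/s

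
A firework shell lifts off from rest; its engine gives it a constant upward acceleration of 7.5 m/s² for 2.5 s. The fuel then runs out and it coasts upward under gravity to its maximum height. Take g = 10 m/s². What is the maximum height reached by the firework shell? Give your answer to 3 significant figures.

41.0 m

Phase 1 (powered ascent): v₀ = 0 m/s, a = 7.5 m/s².
v = v₀ + at = 0 + (7.5)(2.5) = 18.8 m/s
Δx = v₀t + ½at² = 0·2.5 + 0.5·7.5·2.5² = 23.4 m

Phase 2 (coasting upward): v₀ = 18.8 m/s, a = -10 m/s².
v = v₀ + at → t = (0 − 18.8) / -10 = 1.88 s
v² = v₀² + 2aΔx → Δx = (0² − 18.8²)/(2·-10) = 17.6 m
Maximum height = 23.4 + 17.6 = 41.0 m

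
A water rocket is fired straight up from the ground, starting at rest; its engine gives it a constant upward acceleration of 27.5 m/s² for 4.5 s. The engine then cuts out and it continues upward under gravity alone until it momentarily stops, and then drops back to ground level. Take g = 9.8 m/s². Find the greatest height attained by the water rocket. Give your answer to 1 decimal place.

1059.8 m

Phase 1 (powered ascent): v₀ = 0 m/s, a = 27.5 m/s².
v = v₀ + at = 0 + (27.5)(4.5) = 124 m/s
Δx = v₀t + ½at² = 0·4.5 + 0.5·27.5·4.5² = 278 m

Phase 2 (coasting upward): v₀ = 124 m/s, a = -9.8 m/s².
v = v₀ + at → t = (0 − 124) / -9.8 = 12.6 s
v² = v₀² + 2aΔx → Δx = (0² − 124²)/(2·-9.8) = 781 m
Maximum height = 278 + 781 = 1060 m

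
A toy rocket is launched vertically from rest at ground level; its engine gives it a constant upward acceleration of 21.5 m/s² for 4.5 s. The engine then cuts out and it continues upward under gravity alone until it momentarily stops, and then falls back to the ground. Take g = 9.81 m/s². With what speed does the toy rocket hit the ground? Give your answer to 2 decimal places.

116.75 m/s

Phase 1 (powered ascent): v₀ = 0 m/s, a = 21.5 m/s².
v = v₀ + at = 0 + (21.5)(4.5) = 96.8 m/s
Δx = v₀t + ½at² = 0·4.5 + 0.5·21.5·4.5² = 218 m

Phase 2 (coasting upward): v₀ = 96.8 m/s, a = -9.81 m/s².
v = v₀ + at → t = (0 − 96.8) / -9.81 = 9.86 s
v² = v₀² + 2aΔx → Δx = (0² − 96.8²)/(2·-9.81) = 477 m

Phase 3 (free fall): v₀ = 0 m/s, a = -9.81 m/s².
Falls 695 m from rest: t = √(2·695/9.81) = 11.9 s; v = g·t = 117 m/s.
Impact speed = 117 m/s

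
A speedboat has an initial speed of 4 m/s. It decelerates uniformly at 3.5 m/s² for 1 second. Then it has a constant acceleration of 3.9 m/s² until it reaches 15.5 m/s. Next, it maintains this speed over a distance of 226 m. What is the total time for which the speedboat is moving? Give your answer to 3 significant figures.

19.4 s

Phase 1 (decelerating): v₀ = 4.00 m/s, a = -3.5 m/s².
v = v₀ + at = 4.00 + (-3.5)(1) = 0.500 m/s
Δx = v₀t + ½at² = 4.00·1 + 0.5·-3.5·1² = 2.25 m

Phase 2 (accelerating): v₀ = 0.500 m/s, a = 3.9 m/s².
v = v₀ + at → t = (15.5 − 0.500) / 3.9 = 3.85 s
v² = v₀² + 2aΔx → Δx = (15.5² − 0.500²)/(2·3.9) = 30.8 m

Phase 3 (constant speed): v₀ = 15.5 m/s, a = 0 m/s².
Constant speed: t = d/v = 226/15.5 = 14.6 s
Total time = 1.00 + 3.85 + 14.6 = 19.4 s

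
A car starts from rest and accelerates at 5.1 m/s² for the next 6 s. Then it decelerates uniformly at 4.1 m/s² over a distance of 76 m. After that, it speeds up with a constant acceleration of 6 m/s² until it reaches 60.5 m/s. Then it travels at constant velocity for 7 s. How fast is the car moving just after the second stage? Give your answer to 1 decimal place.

17.7 m/s

Phase 1 (accelerating): v₀ = 0 m/s, a = 5.1 m/s².
v = v₀ + at = 0 + (5.1)(6) = 30.6 m/s
Δx = v₀t + ½at² = 0·6 + 0.5·5.1·6² = 91.8 m

Phase 2 (decelerating): v₀ = 30.6 m/s, a = -4.1 m/s².
v² = v₀² + 2aΔx = 30.6² + 2·-4.1·76 = 313 → v = 17.7 m/s
t = (v − v₀)/a = (17.7 − 30.6)/-4.1 = 3.15 s
Speed at end of phase 2 = 17.7 m/s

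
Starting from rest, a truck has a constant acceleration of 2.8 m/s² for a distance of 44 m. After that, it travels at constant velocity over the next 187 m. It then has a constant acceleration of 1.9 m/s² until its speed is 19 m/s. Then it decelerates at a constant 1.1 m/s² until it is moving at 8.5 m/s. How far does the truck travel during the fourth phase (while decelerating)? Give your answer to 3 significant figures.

131 m

Phase 1 (accelerating): v₀ = 0 m/s, a = 2.8 m/s².
v² = v₀² + 2aΔx = 0² + 2·2.8·44 = 246 → v = 15.7 m/s
t = (v − v₀)/a = (15.7 − 0)/2.8 = 5.61 s

Phase 2 (constant speed): v₀ = 15.7 m/s, a = 0 m/s².
Constant speed: t = d/v = 187/15.7 = 11.9 s

Phase 3 (accelerating): v₀ = 15.7 m/s, a = 1.9 m/s².
v = v₀ + at → t = (19 − 15.7) / 1.9 = 1.74 s
v² = v₀² + 2aΔx → Δx = (19² − 15.7²)/(2·1.9) = 30.2 m

Phase 4 (decelerating): v₀ = 19.0 m/s, a = -1.1 m/s².
v = v₀ + at → t = (8.5 − 19.0) / -1.1 = 9.55 s
v² = v₀² + 2aΔx → Δx = (8.5² − 19.0²)/(2·-1.1) = 131 m
Distance in phase 4 = 131 m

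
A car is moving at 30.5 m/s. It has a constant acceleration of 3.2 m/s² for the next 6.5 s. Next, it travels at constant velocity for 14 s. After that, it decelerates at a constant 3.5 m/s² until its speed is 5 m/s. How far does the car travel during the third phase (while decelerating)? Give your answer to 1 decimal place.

Phase 1 (accelerating): v₀ = 30.5 m/s, a = 3.2 m/s².
v = v₀ + at = 30.5 + (3.2)(6.5) = 51.3 m/s
Δx = v₀t + ½at² = 30.5·6.5 + 0.5·3.2·6.5² = 266 m

Phase 2 (constant speed): v₀ = 51.3 m/s, a = 0 m/s².
v = v₀ + at = 51.3 + (0)(14) = 51.3 m/s
Δx = v₀t + ½at² = 51.3·14 + 0.5·0·14² = 718 m

Phase 3 (decelerating): v₀ = 51.3 m/s, a = -3.5 m/s².
v = v₀ + at → t = (5 − 51.3) / -3.5 = 13.2 s
v² = v₀² + 2aΔx → Δx = (5² − 51.3²)/(2·-3.5) = 372 m
Distance in phase 3 = 372 m

372.4 m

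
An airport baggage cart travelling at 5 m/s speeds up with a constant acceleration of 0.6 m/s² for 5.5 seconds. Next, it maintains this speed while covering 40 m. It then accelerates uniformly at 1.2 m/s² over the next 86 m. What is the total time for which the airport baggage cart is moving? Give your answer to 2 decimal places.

Phase 1 (accelerating): v₀ = 5.00 m/s, a = 0.6 m/s².
v = v₀ + at = 5.00 + (0.6)(5.5) = 8.30 m/s
Δx = v₀t + ½at² = 5.00·5.5 + 0.5·0.6·5.5² = 36.6 m

Phase 2 (constant speed): v₀ = 8.30 m/s, a = 0 m/s².
Constant speed: t = d/v = 40/8.30 = 4.82 s

Phase 3 (accelerating): v₀ = 8.30 m/s, a = 1.2 m/s².
v² = v₀² + 2aΔx = 8.30² + 2·1.2·86 = 275 → v = 16.6 m/s
t = (v − v₀)/a = (16.6 − 8.30)/1.2 = 6.91 s
Total time = 5.50 + 4.82 + 6.91 = 17.2 s

17.23 s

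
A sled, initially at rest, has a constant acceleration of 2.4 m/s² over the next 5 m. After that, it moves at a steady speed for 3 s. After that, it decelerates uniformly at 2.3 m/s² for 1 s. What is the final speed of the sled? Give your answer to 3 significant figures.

2.60 m/s

Phase 1 (accelerating): v₀ = 0 m/s, a = 2.4 m/s².
v² = v₀² + 2aΔx = 0² + 2·2.4·5 = 24.0 → v = 4.90 m/s
t = (v − v₀)/a = (4.90 − 0)/2.4 = 2.04 s

Phase 2 (constant speed): v₀ = 4.90 m/s, a = 0 m/s².
v = v₀ + at = 4.90 + (0)(3) = 4.90 m/s
Δx = v₀t + ½at² = 4.90·3 + 0.5·0·3² = 14.7 m

Phase 3 (decelerating): v₀ = 4.90 m/s, a = -2.3 m/s².
v = v₀ + at = 4.90 + (-2.3)(1) = 2.60 m/s
Δx = v₀t + ½at² = 4.90·1 + 0.5·-2.3·1² = 3.75 m
Final speed = 2.60 m/s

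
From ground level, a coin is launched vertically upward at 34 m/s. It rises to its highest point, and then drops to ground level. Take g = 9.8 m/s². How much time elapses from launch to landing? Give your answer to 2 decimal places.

Phase 1 (rising): v₀ = 34.0 m/s, a = -9.8 m/s².
v = v₀ + at → t = (0 − 34.0) / -9.8 = 3.47 s
v² = v₀² + 2aΔx → Δx = (0² − 34.0²)/(2·-9.8) = 59.0 m

Phase 2 (falling): v₀ = 0 m/s, a = -9.8 m/s².
Falls 59.0 m from rest: t = √(2·59.0/9.8) = 3.47 s; v = g·t = 34.0 m/s.
Total time = 3.47 + 3.47 = 6.94 s

6.94 s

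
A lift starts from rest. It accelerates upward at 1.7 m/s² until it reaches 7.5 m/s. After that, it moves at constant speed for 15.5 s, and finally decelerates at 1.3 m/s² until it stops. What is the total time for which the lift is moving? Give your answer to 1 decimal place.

Phase 1 (accelerating): v₀ = 0 m/s, a = 1.7 m/s².
v = v₀ + at → t = (7.5 − 0) / 1.7 = 4.41 s
v² = v₀² + 2aΔx → Δx = (7.5² − 0²)/(2·1.7) = 16.5 m

Phase 2 (constant speed): v₀ = 7.50 m/s, a = 0 m/s².
v = v₀ + at = 7.50 + (0)(15.5) = 7.50 m/s
Δx = v₀t + ½at² = 7.50·15.5 + 0.5·0·15.5² = 116 m

Phase 3 (decelerating): v₀ = 7.50 m/s, a = -1.3 m/s².
v = v₀ + at → t = (0 − 7.50) / -1.3 = 5.77 s
v² = v₀² + 2aΔx → Δx = (0² − 7.50²)/(2·-1.3) = 21.6 m
Total time = 4.41 + 15.5 + 5.77 = 25.7 s

25.7 s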